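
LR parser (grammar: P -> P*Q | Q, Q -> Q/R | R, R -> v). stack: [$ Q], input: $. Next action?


lookahead ∉ {/} so Q won't extend; reduce P -> Q
Action: reduce (P -> Q)


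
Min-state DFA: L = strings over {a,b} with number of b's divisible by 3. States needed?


Track (count of b) mod 3: states 0..2, accept at 0
Minimal DFA: 3 states


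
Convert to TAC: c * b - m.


Break into single-operator statements:
t1 = c * b
t2 = t1 - m


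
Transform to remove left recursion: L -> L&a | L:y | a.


Left-recursive alternatives: L&a, L:y; non-recursive: a
Introduce L': L -> aL', L' -> &aL' | :yL' | ε


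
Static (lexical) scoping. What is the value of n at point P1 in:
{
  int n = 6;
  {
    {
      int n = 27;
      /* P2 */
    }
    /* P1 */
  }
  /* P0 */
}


P1's block does not declare n; resolves to the enclosing declaration at depth 0
n = 6


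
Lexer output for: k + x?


Scan left to right, longest-match per lexeme
Tokens: ID(k), OP(+), ID(x)


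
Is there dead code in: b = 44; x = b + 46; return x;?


b is read by x's definition; x is returned
No dead code


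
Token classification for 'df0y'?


Pattern: letter/underscore followed by alphanumerics, not a keyword
Type: IDENTIFIER


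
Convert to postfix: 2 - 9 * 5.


* has higher precedence, evaluate 9*5 first
Postfix: 2 9 5 * -


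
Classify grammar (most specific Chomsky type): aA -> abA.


LHS has context (more than one symbol) and |LHS| ≤ |RHS|
Classification: Type 1 (Context-Sensitive)


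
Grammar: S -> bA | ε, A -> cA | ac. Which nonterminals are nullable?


A nonterminal is nullable iff some alternative derives ε (directly, or every symbol in it is nullable)
Nullable: {S}


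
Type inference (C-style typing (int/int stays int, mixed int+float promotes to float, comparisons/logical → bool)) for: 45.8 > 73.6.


Operand types: float > float
Rule: comparison yields bool
Result type: bool


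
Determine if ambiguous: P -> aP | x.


right-linear, alternatives start with distinct terminals 'a' vs 'x': unique leftmost derivation
Unambiguous


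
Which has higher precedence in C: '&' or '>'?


'>' is relational (level 7); '&' is bitwise AND (level 5)
Higher level binds tighter
'>' has higher precedence than '&'


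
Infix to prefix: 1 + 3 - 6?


left-to-right (same/higher precedence on left): tree is (- (+ 1 3) 6)
Prefix: - + 1 3 6


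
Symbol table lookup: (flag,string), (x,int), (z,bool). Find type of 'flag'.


Lookup 'flag' → type string


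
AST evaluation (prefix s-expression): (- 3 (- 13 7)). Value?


Evaluate inner: (- 13 7) = 6
Evaluate root: (- 3 6) = -3
Result: -3


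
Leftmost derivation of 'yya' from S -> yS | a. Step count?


Derivation: S => yS => yyS => yya
Steps: 3


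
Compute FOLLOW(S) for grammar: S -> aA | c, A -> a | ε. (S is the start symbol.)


$ ∈ FOLLOW(S). For each A -> αBβ: add FIRST(β)\{ε} to FOLLOW(B); if β nullable, add FOLLOW(A).
FOLLOW(S) = {$}


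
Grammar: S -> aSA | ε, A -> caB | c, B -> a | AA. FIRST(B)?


Per alternative of B: FIRST(a) = {a}; FIRST(AA) = {c}
FIRST(B) = {a, c}


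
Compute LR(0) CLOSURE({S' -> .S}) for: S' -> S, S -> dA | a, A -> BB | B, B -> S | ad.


Start: S' -> .S
For each item with dot before a nonterminal B, add B -> .γ for every B-production
Closure: [S' -> .S, S -> .dA, S -> .a]


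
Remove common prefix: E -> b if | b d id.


Common prefix: 'b'
Factored: E -> b E', E' -> if | d id


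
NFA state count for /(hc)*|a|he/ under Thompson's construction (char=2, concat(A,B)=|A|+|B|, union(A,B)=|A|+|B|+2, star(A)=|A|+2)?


Syntax tree has 5 char leaf(s), 2 union(s), 1 star(s)
chars contribute 5×2 = 10; each union adds +2; each star adds +2
Total: 10 + 4 + 2 = 16 states


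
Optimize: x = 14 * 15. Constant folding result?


14 * 15 = 210 at compile time
Optimized: x = 210


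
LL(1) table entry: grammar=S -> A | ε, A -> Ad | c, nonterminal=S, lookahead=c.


For [S, c]: 'c' ∈ FIRST(A)
Entry: S -> A


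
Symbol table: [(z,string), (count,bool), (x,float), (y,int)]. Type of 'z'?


Lookup 'z' → type string


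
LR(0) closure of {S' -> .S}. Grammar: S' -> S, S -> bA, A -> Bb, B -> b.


Start: S' -> .S
For each item with dot before a nonterminal B, add B -> .γ for every B-production
Closure: [S' -> .S, S -> .bA]


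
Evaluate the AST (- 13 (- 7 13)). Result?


Evaluate inner: (- 7 13) = -6
Evaluate root: (- 13 -6) = 19
Result: 19


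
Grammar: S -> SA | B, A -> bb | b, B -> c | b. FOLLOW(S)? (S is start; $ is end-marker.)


$ ∈ FOLLOW(S). For each A -> αBβ: add FIRST(β)\{ε} to FOLLOW(B); if β nullable, add FOLLOW(A).
FOLLOW(S) = {$, b}


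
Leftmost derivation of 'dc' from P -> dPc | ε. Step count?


Derivation: P => dPc => dc
Steps: 2


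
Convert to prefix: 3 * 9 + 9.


left-to-right (same/higher precedence on left): tree is (+ (* 3 9) 9)
Prefix: + * 3 9 9


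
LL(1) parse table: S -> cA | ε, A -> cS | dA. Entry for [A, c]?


For [A, c]: 'c' ∈ FIRST(cS)
Entry: A -> cS


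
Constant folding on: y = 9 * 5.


9 * 5 = 45 at compile time
Optimized: y = 45


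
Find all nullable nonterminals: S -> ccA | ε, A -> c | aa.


A nonterminal is nullable iff some alternative derives ε (directly, or every symbol in it is nullable)
Nullable: {S}


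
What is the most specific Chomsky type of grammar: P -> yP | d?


Right-linear: every RHS is a terminal or a terminal followed by one nonterminal
Classification: Type 3 (Regular)


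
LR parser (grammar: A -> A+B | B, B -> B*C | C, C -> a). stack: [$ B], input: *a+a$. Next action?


shift '*' to continue B -> B*C
Action: shift


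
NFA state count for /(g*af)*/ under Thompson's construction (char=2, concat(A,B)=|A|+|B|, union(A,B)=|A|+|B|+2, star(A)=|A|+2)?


Syntax tree has 3 char leaf(s), 0 union(s), 2 star(s)
chars contribute 3×2 = 6; each union adds +2; each star adds +2
Total: 6 + 0 + 4 = 10 states


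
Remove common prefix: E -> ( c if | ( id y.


Common prefix: '('
Factored: E -> ( E', E' -> c if | id y


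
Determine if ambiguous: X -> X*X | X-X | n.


'n*n-n' has two parse trees (no precedence encoded between * and -)
Ambiguous


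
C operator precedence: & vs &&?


'&' is bitwise AND (level 5); '&&' is logical AND (level 2)
Higher level binds tighter
'&' has higher precedence than '&&'


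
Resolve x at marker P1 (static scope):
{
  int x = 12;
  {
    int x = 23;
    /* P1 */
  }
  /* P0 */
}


x declared in the same block as P1
x = 23


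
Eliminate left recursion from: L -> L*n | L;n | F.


Left-recursive alternatives: L*n, L;n; non-recursive: F
Introduce L': L -> FL', L' -> *nL' | ;nL' | ε


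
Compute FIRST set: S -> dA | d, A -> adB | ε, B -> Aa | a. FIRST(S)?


Per alternative of S: FIRST(dA) = {d}; FIRST(d) = {d}
FIRST(S) = {d}


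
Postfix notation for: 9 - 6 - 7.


Left to right (same or higher precedence on left)
Postfix: 9 6 - 7 -


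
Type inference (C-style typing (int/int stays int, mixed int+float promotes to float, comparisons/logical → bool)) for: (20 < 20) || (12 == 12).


Operand types: bool || bool
Rule: logical operators take bool operands and yield bool
Result type: bool


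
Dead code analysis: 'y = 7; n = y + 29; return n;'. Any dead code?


y is read by n's definition; n is returned
No dead code


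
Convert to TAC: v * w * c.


Break into single-operator statements:
t1 = v * w
t2 = t1 * c


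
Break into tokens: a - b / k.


Scan left to right, longest-match per lexeme
Tokens: ID(a), OP(-), ID(b), OP(/), ID(k)


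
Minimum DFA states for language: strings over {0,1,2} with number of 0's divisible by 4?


Track (count of 0) mod 4: states 0..3, accept at 0
Minimal DFA: 4 states


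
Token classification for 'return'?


Pattern: reserved word
Type: KEYWORD


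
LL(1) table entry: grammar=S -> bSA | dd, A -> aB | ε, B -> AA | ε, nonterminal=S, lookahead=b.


For [S, b]: 'b' ∈ FIRST(bSA)
Entry: S -> bSA


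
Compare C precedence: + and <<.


'+' is additive (level 9); '<<' is shift (level 8)
Higher level binds tighter
'+' has higher precedence than '<<'


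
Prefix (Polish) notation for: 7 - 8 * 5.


'*' binds tighter: tree is (- 7 (* 8 5))
Prefix: - 7 * 8 5


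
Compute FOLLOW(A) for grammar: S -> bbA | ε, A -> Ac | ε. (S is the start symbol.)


$ ∈ FOLLOW(S). For each A -> αBβ: add FIRST(β)\{ε} to FOLLOW(B); if β nullable, add FOLLOW(A).
FOLLOW(A) = {$, c}


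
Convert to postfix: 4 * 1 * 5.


Left to right (same or higher precedence on left)
Postfix: 4 1 * 5 *


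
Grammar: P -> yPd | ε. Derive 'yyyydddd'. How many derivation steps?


Derivation: P => yPd => yyPdd => yyyPddd => yyyyPdddd => yyyydddd
Steps: 5


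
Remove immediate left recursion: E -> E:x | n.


Left-recursive alternatives: E:x; non-recursive: n
Introduce E': E -> nE', E' -> :xE' | ε


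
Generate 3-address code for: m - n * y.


Break into single-operator statements:
t1 = n * y
t2 = m - t1


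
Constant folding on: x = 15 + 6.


15 + 6 = 21 at compile time
Optimized: x = 21


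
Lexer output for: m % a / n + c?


Scan left to right, longest-match per lexeme
Tokens: ID(m), OP(%), ID(a), OP(/), ID(n), OP(+), ID(c)


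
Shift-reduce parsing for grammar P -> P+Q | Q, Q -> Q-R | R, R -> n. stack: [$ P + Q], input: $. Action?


handle 'P+Q' on top; lookahead ∈ FOLLOW(P) = {+, $}
Action: reduce (P -> P+Q)


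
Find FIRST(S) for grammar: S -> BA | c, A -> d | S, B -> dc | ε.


Per alternative of S: FIRST(BA) = {c, d}; FIRST(c) = {c}
FIRST(S) = {c, d}


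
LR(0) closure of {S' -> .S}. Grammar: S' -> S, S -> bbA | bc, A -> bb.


Start: S' -> .S
For each item with dot before a nonterminal B, add B -> .γ for every B-production
Closure: [S' -> .S, S -> .bbA, S -> .bc]


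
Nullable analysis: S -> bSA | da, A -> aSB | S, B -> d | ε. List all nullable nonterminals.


A nonterminal is nullable iff some alternative derives ε (directly, or every symbol in it is nullable)
Nullable: {B}


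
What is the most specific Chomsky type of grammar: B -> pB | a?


Right-linear: every RHS is a terminal or a terminal followed by one nonterminal
Classification: Type 3 (Regular)


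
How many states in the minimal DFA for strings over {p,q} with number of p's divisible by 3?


Track (count of p) mod 3: states 0..2, accept at 0
Minimal DFA: 3 states


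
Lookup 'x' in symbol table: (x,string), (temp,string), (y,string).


Lookup 'x' → type string


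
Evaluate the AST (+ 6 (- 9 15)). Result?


Evaluate inner: (- 9 15) = -6
Evaluate root: (+ 6 -6) = 0
Result: 0


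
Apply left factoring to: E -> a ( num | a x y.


Common prefix: 'a'
Factored: E -> a E', E' -> ( num | x y


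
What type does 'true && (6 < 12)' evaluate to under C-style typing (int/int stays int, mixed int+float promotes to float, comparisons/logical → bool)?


Operand types: bool && bool
Rule: logical operators take bool operands and yield bool
Result type: bool


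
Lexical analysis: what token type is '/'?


Pattern: operator symbol
Type: OPERATOR


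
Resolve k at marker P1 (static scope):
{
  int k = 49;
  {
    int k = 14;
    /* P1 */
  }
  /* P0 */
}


k declared in the same block as P1
k = 14


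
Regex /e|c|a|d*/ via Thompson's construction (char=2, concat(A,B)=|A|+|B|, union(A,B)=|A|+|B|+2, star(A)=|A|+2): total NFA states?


Syntax tree has 4 char leaf(s), 3 union(s), 1 star(s)
chars contribute 4×2 = 8; each union adds +2; each star adds +2
Total: 8 + 6 + 2 = 16 states


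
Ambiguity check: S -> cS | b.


right-linear, alternatives start with distinct terminals 'c' vs 'b': unique leftmost derivation
Unambiguous


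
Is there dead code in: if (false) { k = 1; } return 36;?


condition is constant false, so the whole block is unreachable
Dead: 'if (false) { k = 1; }'


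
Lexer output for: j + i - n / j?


Scan left to right, longest-match per lexeme
Tokens: ID(j), OP(+), ID(i), OP(-), ID(n), OP(/), ID(j)


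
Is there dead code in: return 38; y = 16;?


statement follows a return and is unreachable
Dead: 'y = 16'


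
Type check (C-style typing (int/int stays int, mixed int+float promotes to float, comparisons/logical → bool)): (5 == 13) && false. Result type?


Operand types: bool && bool
Rule: logical operators take bool operands and yield bool
Result type: bool


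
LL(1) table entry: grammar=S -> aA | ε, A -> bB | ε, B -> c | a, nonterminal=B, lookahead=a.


For [B, a]: 'a' ∈ FIRST(a)
Entry: B -> a


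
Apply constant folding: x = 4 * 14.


4 * 14 = 56 at compile time
Optimized: x = 56


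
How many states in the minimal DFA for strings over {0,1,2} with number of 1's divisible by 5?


Track (count of 1) mod 5: states 0..4, accept at 0
Minimal DFA: 5 states


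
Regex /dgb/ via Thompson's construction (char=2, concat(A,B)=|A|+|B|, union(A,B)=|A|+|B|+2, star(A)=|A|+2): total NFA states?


Syntax tree has 3 char leaf(s), 0 union(s), 0 star(s)
chars contribute 3×2 = 6; each union adds +2; each star adds +2
Total: 6 + 0 + 0 = 6 states


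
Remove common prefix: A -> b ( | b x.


Common prefix: 'b'
Factored: A -> b A', A' -> ( | x


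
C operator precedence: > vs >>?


'>>' is shift (level 8); '>' is relational (level 7)
Higher level binds tighter
'>>' has higher precedence than '>'


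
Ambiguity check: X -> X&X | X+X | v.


'v&v+v' has two parse trees (no precedence encoded between & and +)
Ambiguous


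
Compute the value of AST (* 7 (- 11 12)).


Evaluate inner: (- 11 12) = -1
Evaluate root: (* 7 -1) = -7
Result: -7


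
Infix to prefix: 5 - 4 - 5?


left-to-right (same/higher precedence on left): tree is (- (- 5 4) 5)
Prefix: - - 5 4 5


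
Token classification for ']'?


Pattern: delimiter/punctuation
Type: PUNCTUATION


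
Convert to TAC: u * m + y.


Break into single-operator statements:
t1 = u * m
t2 = t1 + y


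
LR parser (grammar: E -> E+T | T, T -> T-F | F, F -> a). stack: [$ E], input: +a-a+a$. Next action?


shift '+' to continue E -> E+T
Action: shift


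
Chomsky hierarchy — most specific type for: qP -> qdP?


LHS has context (more than one symbol) and |LHS| ≤ |RHS|
Classification: Type 1 (Context-Sensitive)


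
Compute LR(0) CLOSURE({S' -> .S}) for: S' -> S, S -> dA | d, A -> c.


Start: S' -> .S
For each item with dot before a nonterminal B, add B -> .γ for every B-production
Closure: [S' -> .S, S -> .dA, S -> .d]


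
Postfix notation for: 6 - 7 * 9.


* has higher precedence, evaluate 7*9 first
Postfix: 6 7 9 * -


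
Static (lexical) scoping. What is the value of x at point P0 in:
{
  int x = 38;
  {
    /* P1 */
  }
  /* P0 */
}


x declared in the same block as P0
x = 38


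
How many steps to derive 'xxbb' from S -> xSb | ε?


Derivation: S => xSb => xxSbb => xxbb
Steps: 3


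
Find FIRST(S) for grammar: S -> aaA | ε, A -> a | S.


Per alternative of S: FIRST(aaA) = {a}; FIRST(ε) = {ε}
FIRST(S) = {a, ε}


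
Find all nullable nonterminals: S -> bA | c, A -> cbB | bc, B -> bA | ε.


A nonterminal is nullable iff some alternative derives ε (directly, or every symbol in it is nullable)
Nullable: {B}


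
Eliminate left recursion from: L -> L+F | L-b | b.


Left-recursive alternatives: L+F, L-b; non-recursive: b
Introduce L': L -> bL', L' -> +FL' | -bL' | ε


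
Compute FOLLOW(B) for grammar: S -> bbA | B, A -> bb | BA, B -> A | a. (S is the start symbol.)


$ ∈ FOLLOW(S). For each A -> αBβ: add FIRST(β)\{ε} to FOLLOW(B); if β nullable, add FOLLOW(A).
FOLLOW(B) = {$, a, b}


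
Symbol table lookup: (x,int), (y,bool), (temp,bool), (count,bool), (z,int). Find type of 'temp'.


Lookup 'temp' → type bool


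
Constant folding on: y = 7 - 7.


7 - 7 = 0 at compile time
Optimized: y = 0


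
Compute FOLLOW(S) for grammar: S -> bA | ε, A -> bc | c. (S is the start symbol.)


$ ∈ FOLLOW(S). For each A -> αBβ: add FIRST(β)\{ε} to FOLLOW(B); if β nullable, add FOLLOW(A).
FOLLOW(S) = {$}


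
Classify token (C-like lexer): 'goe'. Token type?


Pattern: letter/underscore followed by alphanumerics, not a keyword
Type: IDENTIFIER


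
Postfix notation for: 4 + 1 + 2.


Left to right (same or higher precedence on left)
Postfix: 4 1 + 2 +


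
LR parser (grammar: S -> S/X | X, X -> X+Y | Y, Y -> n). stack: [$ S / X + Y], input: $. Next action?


handle 'X+Y' on top
Action: reduce (X -> X+Y)


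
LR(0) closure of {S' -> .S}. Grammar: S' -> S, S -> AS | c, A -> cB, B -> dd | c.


Start: S' -> .S
For each item with dot before a nonterminal B, add B -> .γ for every B-production
Closure: [S' -> .S, S -> .AS, S -> .c, A -> .cB]


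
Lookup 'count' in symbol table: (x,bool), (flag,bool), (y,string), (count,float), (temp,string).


Lookup 'count' → type float


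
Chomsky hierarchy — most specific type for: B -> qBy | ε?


Single nonterminal LHS, but q^n y^n is not regular
Classification: Type 2 (Context-Free)


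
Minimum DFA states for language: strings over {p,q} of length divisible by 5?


Track length mod 5: states 0..4, accept at 0
Minimal DFA: 5 states


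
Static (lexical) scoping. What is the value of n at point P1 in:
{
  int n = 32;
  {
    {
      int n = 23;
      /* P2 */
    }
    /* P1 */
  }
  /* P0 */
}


P1's block does not declare n; resolves to the enclosing declaration at depth 0
n = 32


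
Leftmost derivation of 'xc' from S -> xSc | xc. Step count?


Derivation: S => xc
Steps: 1


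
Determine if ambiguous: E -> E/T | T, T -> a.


precedence layered via separate nonterminal T: deterministic
Unambiguous


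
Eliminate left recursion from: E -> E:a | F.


Left-recursive alternatives: E:a; non-recursive: F
Introduce E': E -> FE', E' -> :aE' | ε


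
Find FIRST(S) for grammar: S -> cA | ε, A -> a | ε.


Per alternative of S: FIRST(cA) = {c}; FIRST(ε) = {ε}
FIRST(S) = {c, ε}


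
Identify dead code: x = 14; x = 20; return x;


first assignment to x is overwritten before any read
Dead: 'x = 14'


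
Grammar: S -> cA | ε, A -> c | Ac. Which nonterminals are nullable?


A nonterminal is nullable iff some alternative derives ε (directly, or every symbol in it is nullable)
Nullable: {S}


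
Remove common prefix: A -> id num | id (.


Common prefix: 'id'
Factored: A -> id A', A' -> num | (


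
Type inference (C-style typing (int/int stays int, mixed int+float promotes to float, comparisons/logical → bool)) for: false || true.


Operand types: bool || bool
Rule: logical operators take bool operands and yield bool
Result type: bool


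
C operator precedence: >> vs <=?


'>>' is shift (level 8); '<=' is relational (level 7)
Higher level binds tighter
'>>' has higher precedence than '<='


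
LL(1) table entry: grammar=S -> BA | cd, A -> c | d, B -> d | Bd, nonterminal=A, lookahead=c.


For [A, c]: 'c' ∈ FIRST(c)
Entry: A -> c


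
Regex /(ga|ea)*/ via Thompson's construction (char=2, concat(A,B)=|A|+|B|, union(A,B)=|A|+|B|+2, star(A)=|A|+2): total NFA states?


Syntax tree has 4 char leaf(s), 1 union(s), 1 star(s)
chars contribute 4×2 = 8; each union adds +2; each star adds +2
Total: 8 + 2 + 2 = 12 states


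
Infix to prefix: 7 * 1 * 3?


left-to-right (same/higher precedence on left): tree is (* (* 7 1) 3)
Prefix: * * 7 1 3


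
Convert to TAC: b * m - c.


Break into single-operator statements:
t1 = b * m
t2 = t1 - c


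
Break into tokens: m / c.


Scan left to right, longest-match per lexeme
Tokens: ID(m), OP(/), ID(c)


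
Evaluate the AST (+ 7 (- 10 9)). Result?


Evaluate inner: (- 10 9) = 1
Evaluate root: (+ 7 1) = 8
Result: 8


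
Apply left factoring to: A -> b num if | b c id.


Common prefix: 'b'
Factored: A -> b A', A' -> num if | c id


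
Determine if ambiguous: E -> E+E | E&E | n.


'n+n&n' has two parse trees (no precedence encoded between + and &)
Ambiguous


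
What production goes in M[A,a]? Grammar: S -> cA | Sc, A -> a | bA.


For [A, a]: 'a' ∈ FIRST(a)
Entry: A -> a


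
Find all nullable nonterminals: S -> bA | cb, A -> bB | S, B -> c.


A nonterminal is nullable iff some alternative derives ε (directly, or every symbol in it is nullable)
Nullable: {}


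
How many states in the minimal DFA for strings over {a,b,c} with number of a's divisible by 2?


Track (count of a) mod 2: states 0..1, accept at 0
Minimal DFA: 2 states


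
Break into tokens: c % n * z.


Scan left to right, longest-match per lexeme
Tokens: ID(c), OP(%), ID(n), OP(*), ID(z)


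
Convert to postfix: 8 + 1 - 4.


Left to right (same or higher precedence on left)
Postfix: 8 1 + 4 -


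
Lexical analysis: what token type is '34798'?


Pattern: digits only
Type: INTEGER_LITERAL


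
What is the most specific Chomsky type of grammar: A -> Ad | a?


Left-linear: every RHS is a terminal or one nonterminal followed by a terminal
Classification: Type 3 (Regular)


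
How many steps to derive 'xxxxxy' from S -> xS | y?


Derivation: S => xS => xxS => xxxS => xxxxS => xxxxxS => xxxxxy
Steps: 6


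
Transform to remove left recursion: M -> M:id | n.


Left-recursive alternatives: M:id; non-recursive: n
Introduce M': M -> nM', M' -> :idM' | ε


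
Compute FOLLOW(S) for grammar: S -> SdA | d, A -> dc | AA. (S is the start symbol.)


$ ∈ FOLLOW(S). For each A -> αBβ: add FIRST(β)\{ε} to FOLLOW(B); if β nullable, add FOLLOW(A).
FOLLOW(S) = {$, d}


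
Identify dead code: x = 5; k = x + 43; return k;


x is read by k's definition; k is returned
No dead code


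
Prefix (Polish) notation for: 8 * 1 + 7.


left-to-right (same/higher precedence on left): tree is (+ (* 8 1) 7)
Prefix: + * 8 1 7


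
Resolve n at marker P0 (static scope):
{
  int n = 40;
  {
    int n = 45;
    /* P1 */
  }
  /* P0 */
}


n declared in the same block as P0
n = 40


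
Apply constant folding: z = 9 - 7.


9 - 7 = 2 at compile time
Optimized: z = 2


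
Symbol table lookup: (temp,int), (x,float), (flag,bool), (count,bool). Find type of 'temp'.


Lookup 'temp' → type int


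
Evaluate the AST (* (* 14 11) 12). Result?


Evaluate inner: (* 14 11) = 154
Evaluate root: (* 154 12) = 1848
Result: 1848


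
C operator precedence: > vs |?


'>' is relational (level 7); '|' is bitwise OR (level 3)
Higher level binds tighter
'>' has higher precedence than '|'


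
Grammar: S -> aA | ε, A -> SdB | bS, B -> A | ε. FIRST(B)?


Per alternative of B: FIRST(A) = {a, b, d}; FIRST(ε) = {ε}
FIRST(B) = {a, b, d, ε}


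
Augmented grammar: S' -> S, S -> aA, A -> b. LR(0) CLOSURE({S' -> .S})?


Start: S' -> .S
For each item with dot before a nonterminal B, add B -> .γ for every B-production
Closure: [S' -> .S, S -> .aA]


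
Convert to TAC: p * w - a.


Break into single-operator statements:
t1 = p * w
t2 = t1 - a


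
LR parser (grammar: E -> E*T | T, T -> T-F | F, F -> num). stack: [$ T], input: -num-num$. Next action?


shift '-' to continue T -> T-F
Action: shift


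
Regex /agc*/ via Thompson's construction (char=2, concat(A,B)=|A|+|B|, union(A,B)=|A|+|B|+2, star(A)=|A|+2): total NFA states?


Syntax tree has 3 char leaf(s), 0 union(s), 1 star(s)
chars contribute 3×2 = 6; each union adds +2; each star adds +2
Total: 6 + 0 + 2 = 8 states


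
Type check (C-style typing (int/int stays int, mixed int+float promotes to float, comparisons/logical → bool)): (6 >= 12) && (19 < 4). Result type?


Operand types: bool && bool
Rule: logical operators take bool operands and yield bool
Result type: bool


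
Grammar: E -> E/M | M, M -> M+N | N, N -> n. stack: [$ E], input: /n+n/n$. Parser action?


shift '/' to continue E -> E/M
Action: shift


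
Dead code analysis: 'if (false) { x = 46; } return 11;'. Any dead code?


condition is constant false, so the whole block is unreachable
Dead: 'if (false) { x = 46; }'


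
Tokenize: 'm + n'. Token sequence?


Scan left to right, longest-match per lexeme
Tokens: ID(m), OP(+), ID(n)


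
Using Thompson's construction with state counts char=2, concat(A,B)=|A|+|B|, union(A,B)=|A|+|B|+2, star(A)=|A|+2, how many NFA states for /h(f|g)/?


Syntax tree has 3 char leaf(s), 1 union(s), 0 star(s)
chars contribute 3×2 = 6; each union adds +2; each star adds +2
Total: 6 + 2 + 0 = 8 states


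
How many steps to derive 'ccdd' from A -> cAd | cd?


Derivation: A => cAd => ccdd
Steps: 2


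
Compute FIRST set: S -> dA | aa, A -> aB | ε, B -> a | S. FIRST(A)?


Per alternative of A: FIRST(aB) = {a}; FIRST(ε) = {ε}
FIRST(A) = {a, ε}


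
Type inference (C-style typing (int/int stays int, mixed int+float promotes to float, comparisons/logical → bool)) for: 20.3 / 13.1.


Operand types: float / float
Rule: mixed int/float promotes to float; int/int stays int
Result type: float


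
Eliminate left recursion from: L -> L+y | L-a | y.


Left-recursive alternatives: L+y, L-a; non-recursive: y
Introduce L': L -> yL', L' -> +yL' | -aL' | ε


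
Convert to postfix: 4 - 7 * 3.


* has higher precedence, evaluate 7*3 first
Postfix: 4 7 3 * -


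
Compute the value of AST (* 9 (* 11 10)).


Evaluate inner: (* 11 10) = 110
Evaluate root: (* 9 110) = 990
Result: 990


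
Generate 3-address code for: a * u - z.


Break into single-operator statements:
t1 = a * u
t2 = t1 - z


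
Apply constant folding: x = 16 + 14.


16 + 14 = 30 at compile time
Optimized: x = 30


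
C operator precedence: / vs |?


'/' is multiplicative (level 10); '|' is bitwise OR (level 3)
Higher level binds tighter
'/' has higher precedence than '|'


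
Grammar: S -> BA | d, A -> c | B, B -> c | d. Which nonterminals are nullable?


A nonterminal is nullable iff some alternative derives ε (directly, or every symbol in it is nullable)
Nullable: {}


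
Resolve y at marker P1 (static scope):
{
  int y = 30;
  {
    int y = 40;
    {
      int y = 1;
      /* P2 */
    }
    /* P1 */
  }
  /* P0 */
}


y declared in the same block as P1
y = 40


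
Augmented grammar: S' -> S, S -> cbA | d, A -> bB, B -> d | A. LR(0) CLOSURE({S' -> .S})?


Start: S' -> .S
For each item with dot before a nonterminal B, add B -> .γ for every B-production
Closure: [S' -> .S, S -> .cbA, S -> .d]


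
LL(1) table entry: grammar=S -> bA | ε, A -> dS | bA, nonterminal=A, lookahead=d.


For [A, d]: 'd' ∈ FIRST(dS)
Entry: A -> dS


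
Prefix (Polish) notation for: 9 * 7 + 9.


left-to-right (same/higher precedence on left): tree is (+ (* 9 7) 9)
Prefix: + * 9 7 9


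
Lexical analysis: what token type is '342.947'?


Pattern: digits with a decimal point
Type: FLOAT_LITERAL


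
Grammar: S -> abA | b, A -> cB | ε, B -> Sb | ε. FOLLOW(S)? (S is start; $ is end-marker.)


$ ∈ FOLLOW(S). For each A -> αBβ: add FIRST(β)\{ε} to FOLLOW(B); if β nullable, add FOLLOW(A).
FOLLOW(S) = {$, b}


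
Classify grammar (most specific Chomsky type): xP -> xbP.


LHS has context (more than one symbol) and |LHS| ≤ |RHS|
Classification: Type 1 (Context-Sensitive)


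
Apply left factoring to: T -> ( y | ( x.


Common prefix: '('
Factored: T -> ( T', T' -> y | x


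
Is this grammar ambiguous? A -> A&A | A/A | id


'id&id/id' has two parse trees (no precedence encoded between & and /)
Ambiguous


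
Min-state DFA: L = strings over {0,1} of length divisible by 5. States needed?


Track length mod 5: states 0..4, accept at 0
Minimal DFA: 5 states


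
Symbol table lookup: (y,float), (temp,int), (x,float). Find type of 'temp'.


Lookup 'temp' → type int


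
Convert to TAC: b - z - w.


Break into single-operator statements:
t1 = b - z
t2 = t1 - w


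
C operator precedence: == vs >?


'>' is relational (level 7); '==' is equality (level 6)
Higher level binds tighter
'>' has higher precedence than '=='


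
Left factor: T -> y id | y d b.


Common prefix: 'y'
Factored: T -> y T', T' -> id | d b


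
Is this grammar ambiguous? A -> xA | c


right-linear, alternatives start with distinct terminals 'x' vs 'c': unique leftmost derivation
Unambiguous


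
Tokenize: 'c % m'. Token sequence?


Scan left to right, longest-match per lexeme
Tokens: ID(c), OP(%), ID(m)


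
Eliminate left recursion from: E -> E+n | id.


Left-recursive alternatives: E+n; non-recursive: id
Introduce E': E -> idE', E' -> +nE' | ε


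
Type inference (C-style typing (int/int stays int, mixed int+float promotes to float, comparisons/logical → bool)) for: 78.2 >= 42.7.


Operand types: float >= float
Rule: comparison yields bool
Result type: bool


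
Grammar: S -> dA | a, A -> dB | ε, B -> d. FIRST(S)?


Per alternative of S: FIRST(dA) = {d}; FIRST(a) = {a}
FIRST(S) = {a, d}


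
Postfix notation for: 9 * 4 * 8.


Left to right (same or higher precedence on left)
Postfix: 9 4 * 8 *


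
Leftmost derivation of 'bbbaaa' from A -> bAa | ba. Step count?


Derivation: A => bAa => bbAaa => bbbaaa
Steps: 3


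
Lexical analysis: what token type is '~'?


Pattern: operator symbol
Type: OPERATOR


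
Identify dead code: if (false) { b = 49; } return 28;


condition is constant false, so the whole block is unreachable
Dead: 'if (false) { b = 49; }'


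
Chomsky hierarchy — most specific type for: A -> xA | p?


Right-linear: every RHS is a terminal or a terminal followed by one nonterminal
Classification: Type 3 (Regular)


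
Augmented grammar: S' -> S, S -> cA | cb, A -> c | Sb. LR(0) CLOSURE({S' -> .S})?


Start: S' -> .S
For each item with dot before a nonterminal B, add B -> .γ for every B-production
Closure: [S' -> .S, S -> .cA, S -> .cb]


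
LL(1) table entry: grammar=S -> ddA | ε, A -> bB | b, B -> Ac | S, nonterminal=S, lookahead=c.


For [S, c]: ε is nullable and 'c' ∈ FOLLOW(S)
Entry: S -> ε


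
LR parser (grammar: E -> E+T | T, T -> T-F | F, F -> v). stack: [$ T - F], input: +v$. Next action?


handle 'T-F' on top
Action: reduce (T -> T-F)


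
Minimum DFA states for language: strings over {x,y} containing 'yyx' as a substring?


KMP-style automaton: 3 progress states + 1 absorbing accept = 4
Minimal DFA: 4 states


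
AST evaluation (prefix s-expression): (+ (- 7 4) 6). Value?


Evaluate inner: (- 7 4) = 3
Evaluate root: (+ 3 6) = 9
Result: 9


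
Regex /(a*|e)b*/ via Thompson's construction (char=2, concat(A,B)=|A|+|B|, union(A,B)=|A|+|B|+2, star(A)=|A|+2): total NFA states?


Syntax tree has 3 char leaf(s), 1 union(s), 2 star(s)
chars contribute 3×2 = 6; each union adds +2; each star adds +2
Total: 6 + 2 + 4 = 12 states


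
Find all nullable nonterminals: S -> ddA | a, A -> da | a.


A nonterminal is nullable iff some alternative derives ε (directly, or every symbol in it is nullable)
Nullable: {}


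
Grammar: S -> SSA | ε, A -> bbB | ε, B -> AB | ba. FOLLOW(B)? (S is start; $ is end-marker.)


$ ∈ FOLLOW(S). For each A -> αBβ: add FIRST(β)\{ε} to FOLLOW(B); if β nullable, add FOLLOW(A).
FOLLOW(B) = {$, b}


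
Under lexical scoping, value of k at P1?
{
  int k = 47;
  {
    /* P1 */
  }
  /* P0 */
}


P1's block does not declare k; resolves to the enclosing declaration at depth 0
k = 47


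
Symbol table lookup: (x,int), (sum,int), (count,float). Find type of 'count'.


Lookup 'count' → type float


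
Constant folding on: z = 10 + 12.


10 + 12 = 22 at compile time
Optimized: z = 22


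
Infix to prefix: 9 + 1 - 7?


left-to-right (same/higher precedence on left): tree is (- (+ 9 1) 7)
Prefix: - + 9 1 7


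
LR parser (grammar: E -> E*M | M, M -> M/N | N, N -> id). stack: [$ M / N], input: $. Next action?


handle 'M/N' on top
Action: reduce (M -> M/N)


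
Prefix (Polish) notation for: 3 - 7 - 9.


left-to-right (same/higher precedence on left): tree is (- (- 3 7) 9)
Prefix: - - 3 7 9


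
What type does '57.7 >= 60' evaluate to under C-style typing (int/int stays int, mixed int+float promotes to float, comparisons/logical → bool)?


Operand types: float >= int
Rule: comparison yields bool
Result type: bool


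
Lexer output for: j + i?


Scan left to right, longest-match per lexeme
Tokens: ID(j), OP(+), ID(i)


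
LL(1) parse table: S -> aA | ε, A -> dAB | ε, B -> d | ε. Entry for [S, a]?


For [S, a]: 'a' ∈ FIRST(aA)
Entry: S -> aA


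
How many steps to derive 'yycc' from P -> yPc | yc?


Derivation: P => yPc => yycc
Steps: 2


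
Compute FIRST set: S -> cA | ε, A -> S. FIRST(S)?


Per alternative of S: FIRST(cA) = {c}; FIRST(ε) = {ε}
FIRST(S) = {c, ε}


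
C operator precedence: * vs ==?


'*' is multiplicative (level 10); '==' is equality (level 6)
Higher level binds tighter
'*' has higher precedence than '=='


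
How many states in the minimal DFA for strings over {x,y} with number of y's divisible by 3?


Track (count of y) mod 3: states 0..2, accept at 0
Minimal DFA: 3 states


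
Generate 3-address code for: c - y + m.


Break into single-operator statements:
t1 = c - y
t2 = t1 + m


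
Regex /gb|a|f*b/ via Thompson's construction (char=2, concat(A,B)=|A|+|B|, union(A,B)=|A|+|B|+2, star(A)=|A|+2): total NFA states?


Syntax tree has 5 char leaf(s), 2 union(s), 1 star(s)
chars contribute 5×2 = 10; each union adds +2; each star adds +2
Total: 10 + 4 + 2 = 16 states


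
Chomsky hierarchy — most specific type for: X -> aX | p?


Right-linear: every RHS is a terminal or a terminal followed by one nonterminal
Classification: Type 3 (Regular)


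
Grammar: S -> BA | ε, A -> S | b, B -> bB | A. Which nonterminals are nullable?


A nonterminal is nullable iff some alternative derives ε (directly, or every symbol in it is nullable)
Nullable: {A, B, S}


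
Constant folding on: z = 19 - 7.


19 - 7 = 12 at compile time
Optimized: z = 12


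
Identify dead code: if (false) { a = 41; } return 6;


condition is constant false, so the whole block is unreachable
Dead: 'if (false) { a = 41; }'


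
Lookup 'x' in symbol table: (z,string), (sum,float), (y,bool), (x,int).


Lookup 'x' → type int


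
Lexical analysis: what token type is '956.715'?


Pattern: digits with a decimal point
Type: FLOAT_LITERAL


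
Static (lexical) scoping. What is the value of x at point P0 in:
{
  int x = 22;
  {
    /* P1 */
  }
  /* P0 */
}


x declared in the same block as P0
x = 22


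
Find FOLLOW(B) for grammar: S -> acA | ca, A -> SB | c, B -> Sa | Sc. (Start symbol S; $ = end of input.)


$ ∈ FOLLOW(S). For each A -> αBβ: add FIRST(β)\{ε} to FOLLOW(B); if β nullable, add FOLLOW(A).
FOLLOW(B) = {$, a, c}


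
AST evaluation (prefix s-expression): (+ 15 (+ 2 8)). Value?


Evaluate inner: (+ 2 8) = 10
Evaluate root: (+ 15 10) = 25
Result: 25


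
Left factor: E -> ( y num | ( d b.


Common prefix: '('
Factored: E -> ( E', E' -> y num | d b


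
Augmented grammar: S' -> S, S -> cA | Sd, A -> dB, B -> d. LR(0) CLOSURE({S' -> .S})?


Start: S' -> .S
For each item with dot before a nonterminal B, add B -> .γ for every B-production
Closure: [S' -> .S, S -> .cA, S -> .Sd]


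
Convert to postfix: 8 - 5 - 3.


Left to right (same or higher precedence on left)
Postfix: 8 5 - 3 -


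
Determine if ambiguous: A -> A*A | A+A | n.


'n*n+n' has two parse trees (no precedence encoded between * and +)
Ambiguous


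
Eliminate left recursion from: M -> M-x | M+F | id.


Left-recursive alternatives: M-x, M+F; non-recursive: id
Introduce M': M -> idM', M' -> -xM' | +FM' | ε


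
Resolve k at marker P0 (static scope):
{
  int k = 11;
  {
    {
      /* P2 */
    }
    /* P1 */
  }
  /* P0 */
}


k declared in the same block as P0
k = 11


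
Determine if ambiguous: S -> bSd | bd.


balanced b^n…d^n: each string has a unique parse
Unambiguous


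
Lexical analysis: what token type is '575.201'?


Pattern: digits with a decimal point
Type: FLOAT_LITERAL


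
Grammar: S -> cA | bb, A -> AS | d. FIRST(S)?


Per alternative of S: FIRST(cA) = {c}; FIRST(bb) = {b}
FIRST(S) = {b, c}


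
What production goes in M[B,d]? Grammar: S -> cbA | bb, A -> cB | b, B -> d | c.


For [B, d]: 'd' ∈ FIRST(d)
Entry: B -> d


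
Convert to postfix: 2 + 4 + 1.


Left to right (same or higher precedence on left)
Postfix: 2 4 + 1 +


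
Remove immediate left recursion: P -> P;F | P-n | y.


Left-recursive alternatives: P;F, P-n; non-recursive: y
Introduce P': P -> yP', P' -> ;FP' | -nP' | ε


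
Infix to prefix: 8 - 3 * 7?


'*' binds tighter: tree is (- 8 (* 3 7))
Prefix: - 8 * 3 7


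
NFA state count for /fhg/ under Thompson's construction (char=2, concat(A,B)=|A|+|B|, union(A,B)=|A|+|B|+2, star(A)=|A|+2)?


Syntax tree has 3 char leaf(s), 0 union(s), 0 star(s)
chars contribute 3×2 = 6; each union adds +2; each star adds +2
Total: 6 + 0 + 0 = 6 states


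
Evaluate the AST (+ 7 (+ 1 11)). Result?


Evaluate inner: (+ 1 11) = 12
Evaluate root: (+ 7 12) = 19
Result: 19


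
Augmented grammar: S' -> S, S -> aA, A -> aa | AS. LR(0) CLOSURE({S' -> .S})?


Start: S' -> .S
For each item with dot before a nonterminal B, add B -> .γ for every B-production
Closure: [S' -> .S, S -> .aA]


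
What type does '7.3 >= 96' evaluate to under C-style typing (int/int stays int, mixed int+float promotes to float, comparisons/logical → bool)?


Operand types: float >= int
Rule: comparison yields bool
Result type: bool


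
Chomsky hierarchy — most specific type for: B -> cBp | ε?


Single nonterminal LHS, but c^n p^n is not regular
Classification: Type 2 (Context-Free)


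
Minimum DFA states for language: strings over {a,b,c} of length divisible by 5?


Track length mod 5: states 0..4, accept at 0
Minimal DFA: 5 states


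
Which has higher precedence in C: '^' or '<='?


'<=' is relational (level 7); '^' is bitwise XOR (level 4)
Higher level binds tighter
'<=' has higher precedence than '^'


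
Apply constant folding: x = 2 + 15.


2 + 15 = 17 at compile time
Optimized: x = 17


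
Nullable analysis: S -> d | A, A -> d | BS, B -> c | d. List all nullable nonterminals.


A nonterminal is nullable iff some alternative derives ε (directly, or every symbol in it is nullable)
Nullable: {}


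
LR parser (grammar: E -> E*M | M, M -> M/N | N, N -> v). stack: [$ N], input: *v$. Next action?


'N' (not preceded by M/) is the handle for M -> N
Action: reduce (M -> N)


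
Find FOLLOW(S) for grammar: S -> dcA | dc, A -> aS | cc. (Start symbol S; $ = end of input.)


$ ∈ FOLLOW(S). For each A -> αBβ: add FIRST(β)\{ε} to FOLLOW(B); if β nullable, add FOLLOW(A).
FOLLOW(S) = {$}


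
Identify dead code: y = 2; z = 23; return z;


y is assigned but never read
Dead: 'y = 2'


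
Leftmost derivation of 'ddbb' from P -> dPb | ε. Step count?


Derivation: P => dPb => ddPbb => ddbb
Steps: 3


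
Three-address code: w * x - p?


Break into single-operator statements:
t1 = w * x
t2 = t1 - p
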